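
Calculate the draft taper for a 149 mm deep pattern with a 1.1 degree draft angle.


Formula: taper = depth * tan(draft_angle)
tan(1.1 deg) = 0.0192010
taper = 149 mm * 0.0192010 = 2.8609 mm

Answer: 2.8609 mm


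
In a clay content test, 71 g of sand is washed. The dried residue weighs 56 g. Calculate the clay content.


Formula: Clay% = (W_total - W_washed) / W_total * 100
Clay mass = 71 - 56 = 15 g
Clay% = 15 / 71 * 100 = 21.1268%

21.1268%


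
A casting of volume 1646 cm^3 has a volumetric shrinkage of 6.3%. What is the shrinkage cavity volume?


Formula: V_shrink = V_casting * shrinkage_pct / 100
V_shrink = 1646 cm^3 * 6.3 / 100 = 103.6980 cm^3

103.6980 cm^3


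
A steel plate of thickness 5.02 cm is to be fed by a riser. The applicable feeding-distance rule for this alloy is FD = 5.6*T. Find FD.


Formula: FD = 5.6 * T  (riser feeding-distance rule)
FD = 5.6 * 5.02 cm = 28.1120 cm


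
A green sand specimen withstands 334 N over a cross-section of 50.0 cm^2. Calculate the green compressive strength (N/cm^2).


Formula: Compressive Strength = Force / Area
Strength = 334 N / 50.0 cm^2 = 6.6800 N/cm^2

Final answer: 6.6800 N/cm^2


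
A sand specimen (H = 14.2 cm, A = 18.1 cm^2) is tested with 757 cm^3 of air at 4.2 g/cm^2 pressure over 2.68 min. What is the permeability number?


Formula: Permeability Number P = (V * H) / (p * A * t)
Numerator: V * H = 757 * 14.2 = 10749.4
Denominator: p * A * t = 4.2 * 18.1 * 2.68 = 203.7336
P = 10749.4 / 203.7336 = 52.7620


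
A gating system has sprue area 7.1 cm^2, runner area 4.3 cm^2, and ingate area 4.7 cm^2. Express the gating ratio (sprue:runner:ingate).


Sprue:Runner:Ingate = 1 : 4.3/7.1 : 4.7/7.1 = 1:0.61:0.66

Final answer: 1:0.61:0.66


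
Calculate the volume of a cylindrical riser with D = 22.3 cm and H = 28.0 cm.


Formula: V = pi * (D/2)^2 * H  (cylinder volume)
Radius = D/2 = 22.3/2 = 11.15 cm
V = pi * 11.15^2 * 28.0 = 10935.9783 cm^3

Answer: 10935.9783 cm^3


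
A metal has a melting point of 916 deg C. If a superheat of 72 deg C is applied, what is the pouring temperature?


Formula: T_pour = T_melt + Superheat
T_pour = 916 + 72 = 988 deg C

Answer: 988 deg C


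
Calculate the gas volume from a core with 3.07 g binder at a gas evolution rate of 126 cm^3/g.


Formula: V_gas = W_binder * gas_evolution_rate
V = 3.07 g * 126 cm^3/g = 386.8200 cm^3

Answer: 386.8200 cm^3


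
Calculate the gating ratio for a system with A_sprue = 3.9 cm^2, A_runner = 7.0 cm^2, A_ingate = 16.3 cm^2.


Sprue:Runner:Ingate = 1 : 7.0/3.9 : 16.3/3.9 = 1:1.79:4.18

Answer: 1:1.79:4.18


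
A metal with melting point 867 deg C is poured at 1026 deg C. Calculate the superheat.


Formula: Superheat = T_pour - T_melt
Superheat = 1026 - 867 = 159 deg C

Answer: 159 deg C


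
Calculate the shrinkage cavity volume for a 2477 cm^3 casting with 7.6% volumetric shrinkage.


Formula: V_shrink = V_casting * shrinkage_pct / 100
V_shrink = 2477 cm^3 * 7.6 / 100 = 188.2520 cm^3

188.2520 cm^3


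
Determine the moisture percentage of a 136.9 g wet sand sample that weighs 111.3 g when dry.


Formula: MC = (W_wet - W_dry) / W_wet * 100
Water mass = 136.9 - 111.3 = 25.6 g
MC = 25.6 / 136.9 * 100 = 18.6998%

18.6998%


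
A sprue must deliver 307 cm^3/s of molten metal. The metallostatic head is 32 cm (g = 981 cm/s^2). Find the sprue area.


Formula: v = sqrt(2*g*h), A = Q/v
Velocity: v = sqrt(2 * 981 * 32) = sqrt(62784) = 250.5674 cm/s
Sprue area: A = Q / v = 307 / 250.5674 = 1.2252 cm^2

1.2252 cm^2


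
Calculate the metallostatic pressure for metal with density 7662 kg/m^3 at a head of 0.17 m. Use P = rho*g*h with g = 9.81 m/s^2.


Formula: P = rho * g * h
rho * g = 7662 * 9.81 = 75164.22 N/m^3
P = 75164.22 * 0.17 = 12777.9174 Pa

Answer: 12777.9174 Pa


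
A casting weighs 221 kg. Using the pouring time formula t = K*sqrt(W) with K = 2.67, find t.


Formula: t = K * sqrt(W)
sqrt(W) = sqrt(221) = 14.86607
t = 2.67 * 14.86607 = 39.6924 s

39.6924 s


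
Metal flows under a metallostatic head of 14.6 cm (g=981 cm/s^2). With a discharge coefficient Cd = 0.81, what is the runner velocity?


Formula: v = Cd * sqrt(2 * g * h)  (Torricelli with discharge coefficient)
2*g*h = 2 * 981 * 14.6 = 28645.2 cm^2/s^2
sqrt(28645.2) = 169.24893 cm/s
v = 0.81 * 169.24893 = 137.0916 cm/s

Final answer: 137.0916 cm/s


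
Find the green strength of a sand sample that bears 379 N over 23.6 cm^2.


Formula: Compressive Strength = Force / Area
Strength = 379 N / 23.6 cm^2 = 16.0593 N/cm^2

Answer: 16.0593 N/cm^2


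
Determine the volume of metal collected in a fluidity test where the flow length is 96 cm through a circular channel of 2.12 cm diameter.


Formula: V = pi * (d/2)^2 * L  (cylinder volume)
Radius = 2.12/2 = 1.06 cm
V = pi * 1.06^2 * 96 = 338.8698 cm^3

Answer: 338.8698 cm^3


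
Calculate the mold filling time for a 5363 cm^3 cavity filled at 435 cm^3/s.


Formula: t_fill = V_mold / Q_flow
t = 5363 cm^3 / 435 cm^3/s = 12.3287 s

12.3287 s


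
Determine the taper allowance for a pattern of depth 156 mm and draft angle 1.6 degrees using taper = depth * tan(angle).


Formula: taper = depth * tan(draft_angle)
tan(1.6 deg) = 0.0279325
taper = 156 mm * 0.0279325 = 4.3575 mm

Answer: 4.3575 mm


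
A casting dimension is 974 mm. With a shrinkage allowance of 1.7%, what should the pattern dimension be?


Formula: L_pattern = L_casting * (1 + shrinkage_rate/100)
Shrinkage factor = 1 + 1.7/100 = 1.017
L_pattern = 974 mm * 1.017 = 990.5580 mm

990.5580 mm


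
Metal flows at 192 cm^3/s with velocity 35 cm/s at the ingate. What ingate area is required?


Formula: A_ingate = Q / v  (continuity equation)
A = 192 cm^3/s / 35 cm/s = 5.4857 cm^2

Answer: 5.4857 cm^2


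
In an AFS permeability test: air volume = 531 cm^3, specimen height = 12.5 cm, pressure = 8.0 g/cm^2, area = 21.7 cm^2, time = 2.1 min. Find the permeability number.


Formula: Permeability Number P = (V * H) / (p * A * t)
Numerator: V * H = 531 * 12.5 = 6637.5
Denominator: p * A * t = 8.0 * 21.7 * 2.1 = 364.56
P = 6637.5 / 364.56 = 18.2069

Answer: 18.2069


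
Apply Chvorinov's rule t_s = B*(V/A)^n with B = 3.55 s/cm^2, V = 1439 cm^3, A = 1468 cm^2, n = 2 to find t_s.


Formula: t_s = B * (V/A)^n  (Chvorinov's rule, n=2)
Modulus M = V/A = 1439/1468 = 0.980245 cm
M^2 = 0.980245^2 = 0.960880 cm^2
t_s = 3.55 * 0.960880 = 3.4111 s

3.4111 s


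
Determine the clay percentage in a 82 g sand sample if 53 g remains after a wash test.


Formula: Clay% = (W_total - W_washed) / W_total * 100
Clay mass = 82 - 53 = 29 g
Clay% = 29 / 82 * 100 = 35.3659%

Answer: 35.3659%


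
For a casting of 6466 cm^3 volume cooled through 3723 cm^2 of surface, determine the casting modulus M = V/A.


Formula: Casting Modulus M = V / A
M = 6466 cm^3 / 3723 cm^2 = 1.7368 cm


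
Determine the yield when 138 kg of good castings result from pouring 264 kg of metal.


Formula: Casting Yield = (W_good / W_total) * 100
Yield = (138 kg / 264 kg) * 100 = 52.2727%

52.2727%


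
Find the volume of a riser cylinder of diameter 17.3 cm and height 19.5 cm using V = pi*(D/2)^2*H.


Formula: V = pi * (D/2)^2 * H  (cylinder volume)
Radius = D/2 = 17.3/2 = 8.65 cm
V = pi * 8.65^2 * 19.5 = 4583.7054 cm^3

4583.7054 cm^3


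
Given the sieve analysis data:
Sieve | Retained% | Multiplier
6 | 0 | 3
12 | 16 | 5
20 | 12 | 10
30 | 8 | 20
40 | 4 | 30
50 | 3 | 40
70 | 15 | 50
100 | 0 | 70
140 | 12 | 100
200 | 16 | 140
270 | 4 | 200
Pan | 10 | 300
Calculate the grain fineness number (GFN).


Formula: GFN = sum(pct * multiplier) / sum(pct)
sum(pct * multiplier) = 8590
sum(pct) = 100
GFN = 8590 / 100 = 85.90

Answer: 85.90


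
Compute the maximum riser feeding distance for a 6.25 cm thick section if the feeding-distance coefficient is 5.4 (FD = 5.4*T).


Formula: FD = 5.4 * T  (riser feeding-distance rule)
FD = 5.4 * 6.25 cm = 33.7500 cm

Answer: 33.7500 cm


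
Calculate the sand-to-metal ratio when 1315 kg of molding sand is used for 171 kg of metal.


Formula: Sand-to-Metal Ratio = W_sand / W_metal
Ratio = 1315 kg / 171 kg = 7.6901


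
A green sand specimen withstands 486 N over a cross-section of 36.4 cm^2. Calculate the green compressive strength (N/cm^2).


Formula: Compressive Strength = Force / Area
Strength = 486 N / 36.4 cm^2 = 13.3516 N/cm^2

Final answer: 13.3516 N/cm^2


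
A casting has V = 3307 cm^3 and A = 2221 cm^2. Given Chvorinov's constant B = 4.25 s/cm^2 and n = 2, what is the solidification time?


Formula: t_s = B * (V/A)^n  (Chvorinov's rule, n=2)
Modulus M = V/A = 3307/2221 = 1.488969 cm
M^2 = 1.488969^2 = 2.217029 cm^2
t_s = 4.25 * 2.217029 = 9.4224 s

9.4224 s


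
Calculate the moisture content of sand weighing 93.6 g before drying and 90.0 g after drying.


Formula: MC = (W_wet - W_dry) / W_wet * 100
Water mass = 93.6 - 90.0 = 3.6 g
MC = 3.6 / 93.6 * 100 = 3.8462%


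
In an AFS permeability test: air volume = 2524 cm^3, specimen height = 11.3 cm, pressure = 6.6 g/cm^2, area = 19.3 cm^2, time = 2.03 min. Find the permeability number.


Formula: Permeability Number P = (V * H) / (p * A * t)
Numerator: V * H = 2524 * 11.3 = 28521.2
Denominator: p * A * t = 6.6 * 19.3 * 2.03 = 258.5814
P = 28521.2 / 258.5814 = 110.2987


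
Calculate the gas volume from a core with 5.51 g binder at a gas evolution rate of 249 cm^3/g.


Formula: V_gas = W_binder * gas_evolution_rate
V = 5.51 g * 249 cm^3/g = 1371.9900 cm^3


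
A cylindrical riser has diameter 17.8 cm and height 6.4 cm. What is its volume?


Formula: V = pi * (D/2)^2 * H  (cylinder volume)
Radius = D/2 = 17.8/2 = 8.9 cm
V = pi * 8.9^2 * 6.4 = 1592.6115 cm^3


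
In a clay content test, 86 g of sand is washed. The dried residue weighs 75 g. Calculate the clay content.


Formula: Clay% = (W_total - W_washed) / W_total * 100
Clay mass = 86 - 75 = 11 g
Clay% = 11 / 86 * 100 = 12.7907%


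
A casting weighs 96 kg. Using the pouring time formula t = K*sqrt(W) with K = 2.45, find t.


Formula: t = K * sqrt(W)
sqrt(W) = sqrt(96) = 9.79796
t = 2.45 * 9.79796 = 24.0050 s

Answer: 24.0050 s


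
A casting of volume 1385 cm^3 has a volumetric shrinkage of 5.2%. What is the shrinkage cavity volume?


Formula: V_shrink = V_casting * shrinkage_pct / 100
V_shrink = 1385 cm^3 * 5.2 / 100 = 72.0200 cm^3

Final answer: 72.0200 cm^3


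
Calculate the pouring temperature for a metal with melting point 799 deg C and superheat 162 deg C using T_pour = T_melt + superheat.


Formula: T_pour = T_melt + Superheat
T_pour = 799 + 162 = 961 deg C


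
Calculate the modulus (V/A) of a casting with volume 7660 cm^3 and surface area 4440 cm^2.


Formula: Casting Modulus M = V / A
M = 7660 cm^3 / 4440 cm^2 = 1.7252 cm

Answer: 1.7252 cm


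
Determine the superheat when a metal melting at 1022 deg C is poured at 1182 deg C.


Formula: Superheat = T_pour - T_melt
Superheat = 1182 - 1022 = 160 deg C

Answer: 160 deg C


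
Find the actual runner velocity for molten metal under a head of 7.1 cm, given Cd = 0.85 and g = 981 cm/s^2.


Formula: v = Cd * sqrt(2 * g * h)  (Torricelli with discharge coefficient)
2*g*h = 2 * 981 * 7.1 = 13930.2 cm^2/s^2
sqrt(13930.2) = 118.02627 cm/s
v = 0.85 * 118.02627 = 100.3223 cm/s

Final answer: 100.3223 cm/s


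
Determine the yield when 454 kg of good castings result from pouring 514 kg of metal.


Formula: Casting Yield = (W_good / W_total) * 100
Yield = (454 kg / 514 kg) * 100 = 88.3268%

Final answer: 88.3268%


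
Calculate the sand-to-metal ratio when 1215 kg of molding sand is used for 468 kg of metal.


Formula: Sand-to-Metal Ratio = W_sand / W_metal
Ratio = 1215 kg / 468 kg = 2.5962

2.5962


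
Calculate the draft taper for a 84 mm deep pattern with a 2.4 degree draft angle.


Formula: taper = depth * tan(draft_angle)
tan(2.4 deg) = 0.0419124
taper = 84 mm * 0.0419124 = 3.5206 mm

Final answer: 3.5206 mm


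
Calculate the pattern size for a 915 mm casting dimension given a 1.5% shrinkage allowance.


Formula: L_pattern = L_casting * (1 + shrinkage_rate/100)
Shrinkage factor = 1 + 1.5/100 = 1.015
L_pattern = 915 mm * 1.015 = 928.7250 mm


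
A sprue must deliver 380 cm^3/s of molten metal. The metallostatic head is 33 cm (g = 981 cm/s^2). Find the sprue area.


Formula: v = sqrt(2*g*h), A = Q/v
Velocity: v = sqrt(2 * 981 * 33) = sqrt(64746) = 254.4524 cm/s
Sprue area: A = Q / v = 380 / 254.4524 = 1.4934 cm^2

Final answer: 1.4934 cm^2


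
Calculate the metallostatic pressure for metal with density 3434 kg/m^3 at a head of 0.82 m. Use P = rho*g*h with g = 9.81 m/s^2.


Formula: P = rho * g * h
rho * g = 3434 * 9.81 = 33687.54 N/m^3
P = 33687.54 * 0.82 = 27623.7828 Pa


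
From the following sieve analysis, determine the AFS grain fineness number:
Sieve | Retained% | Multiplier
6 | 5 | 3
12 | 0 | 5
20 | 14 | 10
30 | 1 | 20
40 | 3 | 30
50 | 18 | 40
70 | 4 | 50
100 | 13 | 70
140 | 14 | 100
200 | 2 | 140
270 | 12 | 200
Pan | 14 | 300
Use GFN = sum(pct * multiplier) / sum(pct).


Formula: GFN = sum(pct * multiplier) / sum(pct)
sum(pct * multiplier) = 10375
sum(pct) = 100
GFN = 10375 / 100 = 103.75


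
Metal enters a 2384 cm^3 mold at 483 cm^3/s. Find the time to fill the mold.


Formula: t_fill = V_mold / Q_flow
t = 2384 cm^3 / 483 cm^3/s = 4.9358 s

Final answer: 4.9358 s


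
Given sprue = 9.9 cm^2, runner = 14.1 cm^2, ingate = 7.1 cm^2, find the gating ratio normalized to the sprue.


Sprue:Runner:Ingate = 1 : 14.1/9.9 : 7.1/9.9 = 1:1.42:0.72

Answer: 1:1.42:0.72


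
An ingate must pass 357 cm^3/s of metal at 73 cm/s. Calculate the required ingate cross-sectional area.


Formula: A_ingate = Q / v  (continuity equation)
A = 357 cm^3/s / 73 cm/s = 4.8904 cm^2


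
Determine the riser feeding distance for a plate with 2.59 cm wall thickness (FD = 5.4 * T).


Formula: FD = 5.4 * T  (riser feeding-distance rule)
FD = 5.4 * 2.59 cm = 13.9860 cm


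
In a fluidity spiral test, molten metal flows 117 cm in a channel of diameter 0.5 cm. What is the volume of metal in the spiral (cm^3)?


Formula: V = pi * (d/2)^2 * L  (cylinder volume)
Radius = 0.5/2 = 0.25 cm
V = pi * 0.25^2 * 117 = 22.9729 cm^3


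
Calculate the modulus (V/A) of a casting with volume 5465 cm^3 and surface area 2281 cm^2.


Formula: Casting Modulus M = V / A
M = 5465 cm^3 / 2281 cm^2 = 2.3959 cm

Final answer: 2.3959 cm


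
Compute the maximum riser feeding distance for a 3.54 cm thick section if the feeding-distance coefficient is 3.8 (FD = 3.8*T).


Formula: FD = 3.8 * T  (riser feeding-distance rule)
FD = 3.8 * 3.54 cm = 13.4520 cm

Answer: 13.4520 cm


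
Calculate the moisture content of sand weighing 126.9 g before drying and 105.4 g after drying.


Formula: MC = (W_wet - W_dry) / W_wet * 100
Water mass = 126.9 - 105.4 = 21.5 g
MC = 21.5 / 126.9 * 100 = 16.9425%

Answer: 16.9425%


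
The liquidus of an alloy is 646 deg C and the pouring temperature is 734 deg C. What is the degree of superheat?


Formula: Superheat = T_pour - T_melt
Superheat = 734 - 646 = 88 deg C

Answer: 88 deg C


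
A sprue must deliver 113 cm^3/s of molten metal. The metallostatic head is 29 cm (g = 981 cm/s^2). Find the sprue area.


Formula: v = sqrt(2*g*h), A = Q/v
Velocity: v = sqrt(2 * 981 * 29) = sqrt(56898) = 238.5330 cm/s
Sprue area: A = Q / v = 113 / 238.5330 = 0.4737 cm^2

Answer: 0.4737 cm^2


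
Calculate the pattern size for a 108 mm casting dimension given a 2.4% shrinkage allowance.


Formula: L_pattern = L_casting * (1 + shrinkage_rate/100)
Shrinkage factor = 1 + 2.4/100 = 1.024
L_pattern = 108 mm * 1.024 = 110.5920 mm


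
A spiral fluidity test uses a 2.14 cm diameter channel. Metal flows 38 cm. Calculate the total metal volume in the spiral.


Formula: V = pi * (d/2)^2 * L  (cylinder volume)
Radius = 2.14/2 = 1.07 cm
V = pi * 1.07^2 * 38 = 136.6788 cm^3

136.6788 cm^3


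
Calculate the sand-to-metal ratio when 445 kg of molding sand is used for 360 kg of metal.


Formula: Sand-to-Metal Ratio = W_sand / W_metal
Ratio = 445 kg / 360 kg = 1.2361

Final answer: 1.2361


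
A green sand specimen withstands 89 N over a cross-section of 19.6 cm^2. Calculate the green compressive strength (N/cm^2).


Formula: Compressive Strength = Force / Area
Strength = 89 N / 19.6 cm^2 = 4.5408 N/cm^2


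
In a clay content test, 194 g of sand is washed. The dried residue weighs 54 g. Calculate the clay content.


Formula: Clay% = (W_total - W_washed) / W_total * 100
Clay mass = 194 - 54 = 140 g
Clay% = 140 / 194 * 100 = 72.1649%

72.1649%


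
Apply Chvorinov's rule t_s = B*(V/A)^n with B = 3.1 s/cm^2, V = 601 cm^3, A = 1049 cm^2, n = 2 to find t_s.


Formula: t_s = B * (V/A)^n  (Chvorinov's rule, n=2)
Modulus M = V/A = 601/1049 = 0.572927 cm
M^2 = 0.572927^2 = 0.328245 cm^2
t_s = 3.1 * 0.328245 = 1.0176 s


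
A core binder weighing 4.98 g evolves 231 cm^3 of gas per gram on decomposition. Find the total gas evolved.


Formula: V_gas = W_binder * gas_evolution_rate
V = 4.98 g * 231 cm^3/g = 1150.3800 cm^3

Answer: 1150.3800 cm^3


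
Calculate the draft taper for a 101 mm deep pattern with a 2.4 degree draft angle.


Formula: taper = depth * tan(draft_angle)
tan(2.4 deg) = 0.0419124
taper = 101 mm * 0.0419124 = 4.2332 mm


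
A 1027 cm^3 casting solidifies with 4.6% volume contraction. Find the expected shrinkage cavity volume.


Formula: V_shrink = V_casting * shrinkage_pct / 100
V_shrink = 1027 cm^3 * 4.6 / 100 = 47.2420 cm^3

Final answer: 47.2420 cm^3


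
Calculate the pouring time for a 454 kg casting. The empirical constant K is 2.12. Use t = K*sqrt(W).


Formula: t = K * sqrt(W)
sqrt(W) = sqrt(454) = 21.30728
t = 2.12 * 21.30728 = 45.1714 s

Final answer: 45.1714 s


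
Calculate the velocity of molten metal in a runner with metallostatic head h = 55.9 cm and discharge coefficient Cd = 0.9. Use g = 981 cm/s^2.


Formula: v = Cd * sqrt(2 * g * h)  (Torricelli with discharge coefficient)
2*g*h = 2 * 981 * 55.9 = 109675.8 cm^2/s^2
sqrt(109675.8) = 331.17337 cm/s
v = 0.9 * 331.17337 = 298.0560 cm/s

Final answer: 298.0560 cm/s


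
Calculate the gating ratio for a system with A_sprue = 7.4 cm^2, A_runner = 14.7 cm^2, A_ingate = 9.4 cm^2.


Sprue:Runner:Ingate = 1 : 14.7/7.4 : 9.4/7.4 = 1:1.99:1.27

Answer: 1:1.99:1.27


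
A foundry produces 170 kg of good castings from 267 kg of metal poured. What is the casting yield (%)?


Formula: Casting Yield = (W_good / W_total) * 100
Yield = (170 kg / 267 kg) * 100 = 63.6704%

Answer: 63.6704%


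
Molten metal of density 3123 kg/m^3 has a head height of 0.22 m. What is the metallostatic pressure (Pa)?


Formula: P = rho * g * h
rho * g = 3123 * 9.81 = 30636.63 N/m^3
P = 30636.63 * 0.22 = 6740.0586 Pa

Final answer: 6740.0586 Pa


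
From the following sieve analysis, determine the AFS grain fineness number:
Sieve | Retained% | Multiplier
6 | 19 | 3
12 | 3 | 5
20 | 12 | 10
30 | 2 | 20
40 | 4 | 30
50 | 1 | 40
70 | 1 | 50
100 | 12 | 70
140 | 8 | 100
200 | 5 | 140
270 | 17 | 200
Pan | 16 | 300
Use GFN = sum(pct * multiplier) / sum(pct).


Formula: GFN = sum(pct * multiplier) / sum(pct)
sum(pct * multiplier) = 10982
sum(pct) = 100
GFN = 10982 / 100 = 109.82


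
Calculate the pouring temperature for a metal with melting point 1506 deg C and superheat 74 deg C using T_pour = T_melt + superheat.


Formula: T_pour = T_melt + Superheat
T_pour = 1506 + 74 = 1580 deg C


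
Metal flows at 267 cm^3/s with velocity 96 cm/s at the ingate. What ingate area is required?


Formula: A_ingate = Q / v  (continuity equation)
A = 267 cm^3/s / 96 cm/s = 2.7812 cm^2

Final answer: 2.7812 cm^2


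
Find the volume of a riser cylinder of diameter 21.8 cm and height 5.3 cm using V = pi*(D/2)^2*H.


Formula: V = pi * (D/2)^2 * H  (cylinder volume)
Radius = D/2 = 21.8/2 = 10.9 cm
V = pi * 10.9^2 * 5.3 = 1978.2389 cm^3


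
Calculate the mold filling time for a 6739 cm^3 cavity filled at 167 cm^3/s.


Formula: t_fill = V_mold / Q_flow
t = 6739 cm^3 / 167 cm^3/s = 40.3533 s

Answer: 40.3533 s


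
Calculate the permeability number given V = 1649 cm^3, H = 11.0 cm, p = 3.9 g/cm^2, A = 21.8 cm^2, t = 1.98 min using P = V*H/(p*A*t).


Formula: Permeability Number P = (V * H) / (p * A * t)
Numerator: V * H = 1649 * 11.0 = 18139.0
Denominator: p * A * t = 3.9 * 21.8 * 1.98 = 168.3396
P = 18139.0 / 168.3396 = 107.7524

Final answer: 107.7524


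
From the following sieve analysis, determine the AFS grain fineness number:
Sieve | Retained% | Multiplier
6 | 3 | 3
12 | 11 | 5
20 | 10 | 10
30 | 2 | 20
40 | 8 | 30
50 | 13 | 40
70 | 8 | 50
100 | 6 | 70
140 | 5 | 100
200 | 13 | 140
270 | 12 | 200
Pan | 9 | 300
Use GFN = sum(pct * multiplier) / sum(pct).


Formula: GFN = sum(pct * multiplier) / sum(pct)
sum(pct * multiplier) = 9204
sum(pct) = 100
GFN = 9204 / 100 = 92.04


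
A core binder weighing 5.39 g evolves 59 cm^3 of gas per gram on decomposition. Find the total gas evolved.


Formula: V_gas = W_binder * gas_evolution_rate
V = 5.39 g * 59 cm^3/g = 318.0100 cm^3


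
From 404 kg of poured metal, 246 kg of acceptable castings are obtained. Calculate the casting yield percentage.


Formula: Casting Yield = (W_good / W_total) * 100
Yield = (246 kg / 404 kg) * 100 = 60.8911%

60.8911%


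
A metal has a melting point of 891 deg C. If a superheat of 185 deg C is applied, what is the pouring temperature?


Formula: T_pour = T_melt + Superheat
T_pour = 891 + 185 = 1076 deg C


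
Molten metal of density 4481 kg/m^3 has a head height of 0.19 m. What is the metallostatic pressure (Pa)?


Formula: P = rho * g * h
rho * g = 4481 * 9.81 = 43958.61 N/m^3
P = 43958.61 * 0.19 = 8352.1359 Pa

Answer: 8352.1359 Pa


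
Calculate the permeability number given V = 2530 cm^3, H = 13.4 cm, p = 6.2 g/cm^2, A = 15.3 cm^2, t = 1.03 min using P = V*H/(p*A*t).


Formula: Permeability Number P = (V * H) / (p * A * t)
Numerator: V * H = 2530 * 13.4 = 33902.0
Denominator: p * A * t = 6.2 * 15.3 * 1.03 = 97.7058
P = 33902.0 / 97.7058 = 346.9804


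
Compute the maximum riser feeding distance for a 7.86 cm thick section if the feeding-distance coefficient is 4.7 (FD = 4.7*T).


Formula: FD = 4.7 * T  (riser feeding-distance rule)
FD = 4.7 * 7.86 cm = 36.9420 cm

Answer: 36.9420 cm


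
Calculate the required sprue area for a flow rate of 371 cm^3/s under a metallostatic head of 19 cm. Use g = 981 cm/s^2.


Formula: v = sqrt(2*g*h), A = Q/v
Velocity: v = sqrt(2 * 981 * 19) = sqrt(37278) = 193.0751 cm/s
Sprue area: A = Q / v = 371 / 193.0751 = 1.9215 cm^2

Final answer: 1.9215 cm^2


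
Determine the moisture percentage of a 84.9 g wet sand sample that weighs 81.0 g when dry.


Formula: MC = (W_wet - W_dry) / W_wet * 100
Water mass = 84.9 - 81.0 = 3.9 g
MC = 3.9 / 84.9 * 100 = 4.5936%


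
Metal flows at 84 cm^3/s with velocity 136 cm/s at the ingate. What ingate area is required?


Formula: A_ingate = Q / v  (continuity equation)
A = 84 cm^3/s / 136 cm/s = 0.6176 cm^2

0.6176 cm^2


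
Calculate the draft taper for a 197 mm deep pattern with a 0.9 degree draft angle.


Formula: taper = depth * tan(draft_angle)
tan(0.9 deg) = 0.0157093
taper = 197 mm * 0.0157093 = 3.0947 mm

Final answer: 3.0947 mm


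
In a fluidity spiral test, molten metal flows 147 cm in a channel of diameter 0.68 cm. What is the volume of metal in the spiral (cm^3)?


Formula: V = pi * (d/2)^2 * L  (cylinder volume)
Radius = 0.68/2 = 0.34 cm
V = pi * 0.34^2 * 147 = 53.3857 cm^3

Answer: 53.3857 cm^3


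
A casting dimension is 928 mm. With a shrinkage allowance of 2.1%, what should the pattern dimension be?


Formula: L_pattern = L_casting * (1 + shrinkage_rate/100)
Shrinkage factor = 1 + 2.1/100 = 1.021
L_pattern = 928 mm * 1.021 = 947.4880 mm

947.4880 mm


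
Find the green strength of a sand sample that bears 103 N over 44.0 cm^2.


Formula: Compressive Strength = Force / Area
Strength = 103 N / 44.0 cm^2 = 2.3409 N/cm^2

Answer: 2.3409 N/cm^2


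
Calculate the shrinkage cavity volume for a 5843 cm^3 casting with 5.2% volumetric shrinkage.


Formula: V_shrink = V_casting * shrinkage_pct / 100
V_shrink = 5843 cm^3 * 5.2 / 100 = 303.8360 cm^3

303.8360 cm^3


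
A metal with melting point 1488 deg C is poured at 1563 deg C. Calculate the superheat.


Formula: Superheat = T_pour - T_melt
Superheat = 1563 - 1488 = 75 deg C

Answer: 75 deg C


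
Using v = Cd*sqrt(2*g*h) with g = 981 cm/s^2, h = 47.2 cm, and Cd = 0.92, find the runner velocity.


Formula: v = Cd * sqrt(2 * g * h)  (Torricelli with discharge coefficient)
2*g*h = 2 * 981 * 47.2 = 92606.4 cm^2/s^2
sqrt(92606.4) = 304.31300 cm/s
v = 0.92 * 304.31300 = 279.9680 cm/s

Final answer: 279.9680 cm/s


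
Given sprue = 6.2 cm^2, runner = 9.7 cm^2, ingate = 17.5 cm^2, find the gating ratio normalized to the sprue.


Sprue:Runner:Ingate = 1 : 9.7/6.2 : 17.5/6.2 = 1:1.56:2.82

Final answer: 1:1.56:2.82


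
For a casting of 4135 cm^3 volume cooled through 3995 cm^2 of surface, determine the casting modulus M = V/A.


Formula: Casting Modulus M = V / A
M = 4135 cm^3 / 3995 cm^2 = 1.0350 cm

Final answer: 1.0350 cm


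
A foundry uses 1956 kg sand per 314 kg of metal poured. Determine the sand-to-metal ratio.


Formula: Sand-to-Metal Ratio = W_sand / W_metal
Ratio = 1956 kg / 314 kg = 6.2293

Final answer: 6.2293


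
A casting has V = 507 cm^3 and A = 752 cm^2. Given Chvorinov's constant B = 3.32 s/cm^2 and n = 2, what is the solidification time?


Formula: t_s = B * (V/A)^n  (Chvorinov's rule, n=2)
Modulus M = V/A = 507/752 = 0.674202 cm
M^2 = 0.674202^2 = 0.454548 cm^2
t_s = 3.32 * 0.454548 = 1.5091 s


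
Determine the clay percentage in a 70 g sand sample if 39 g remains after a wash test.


Formula: Clay% = (W_total - W_washed) / W_total * 100
Clay mass = 70 - 39 = 31 g
Clay% = 31 / 70 * 100 = 44.2857%


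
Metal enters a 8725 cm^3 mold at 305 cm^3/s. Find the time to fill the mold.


Formula: t_fill = V_mold / Q_flow
t = 8725 cm^3 / 305 cm^3/s = 28.6066 s


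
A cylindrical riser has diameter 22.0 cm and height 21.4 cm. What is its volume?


Formula: V = pi * (D/2)^2 * H  (cylinder volume)
Radius = D/2 = 22.0/2 = 11.0 cm
V = pi * 11.0^2 * 21.4 = 8134.8400 cm^3

Answer: 8134.8400 cm^3


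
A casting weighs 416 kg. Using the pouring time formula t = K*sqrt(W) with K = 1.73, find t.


Formula: t = K * sqrt(W)
sqrt(W) = sqrt(416) = 20.39608
t = 1.73 * 20.39608 = 35.2852 s

Final answer: 35.2852 s


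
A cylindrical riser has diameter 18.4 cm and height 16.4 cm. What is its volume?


Formula: V = pi * (D/2)^2 * H  (cylinder volume)
Radius = D/2 = 18.4/2 = 9.2 cm
V = pi * 9.2^2 * 16.4 = 4360.8322 cm^3

Final answer: 4360.8322 cm^3


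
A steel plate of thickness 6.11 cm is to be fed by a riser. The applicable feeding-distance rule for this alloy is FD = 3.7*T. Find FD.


Formula: FD = 3.7 * T  (riser feeding-distance rule)
FD = 3.7 * 6.11 cm = 22.6070 cm

22.6070 cm


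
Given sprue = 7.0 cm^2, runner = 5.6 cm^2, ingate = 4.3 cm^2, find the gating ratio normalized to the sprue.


Sprue:Runner:Ingate = 1 : 5.6/7.0 : 4.3/7.0 = 1:0.80:0.61


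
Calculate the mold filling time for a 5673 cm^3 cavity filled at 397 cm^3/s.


Formula: t_fill = V_mold / Q_flow
t = 5673 cm^3 / 397 cm^3/s = 14.2897 s

Answer: 14.2897 s


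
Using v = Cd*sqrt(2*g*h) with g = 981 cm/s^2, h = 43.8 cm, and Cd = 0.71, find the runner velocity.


Formula: v = Cd * sqrt(2 * g * h)  (Torricelli with discharge coefficient)
2*g*h = 2 * 981 * 43.8 = 85935.6 cm^2/s^2
sqrt(85935.6) = 293.14774 cm/s
v = 0.71 * 293.14774 = 208.1349 cm/s

Answer: 208.1349 cm/s


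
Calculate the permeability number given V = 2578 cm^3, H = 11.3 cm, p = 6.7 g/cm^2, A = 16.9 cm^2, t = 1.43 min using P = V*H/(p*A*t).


Formula: Permeability Number P = (V * H) / (p * A * t)
Numerator: V * H = 2578 * 11.3 = 29131.4
Denominator: p * A * t = 6.7 * 16.9 * 1.43 = 161.9189
P = 29131.4 / 161.9189 = 179.9135

179.9135


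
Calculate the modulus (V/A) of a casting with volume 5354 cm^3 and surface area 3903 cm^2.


Formula: Casting Modulus M = V / A
M = 5354 cm^3 / 3903 cm^2 = 1.3718 cm

1.3718 cm


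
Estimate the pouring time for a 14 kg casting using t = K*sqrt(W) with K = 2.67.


Formula: t = K * sqrt(W)
sqrt(W) = sqrt(14) = 3.74166
t = 2.67 * 3.74166 = 9.9902 s


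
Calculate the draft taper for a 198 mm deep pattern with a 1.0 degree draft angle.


Formula: taper = depth * tan(draft_angle)
tan(1.0 deg) = 0.0174551
taper = 198 mm * 0.0174551 = 3.4561 mm


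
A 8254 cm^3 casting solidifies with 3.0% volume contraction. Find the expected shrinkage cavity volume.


Formula: V_shrink = V_casting * shrinkage_pct / 100
V_shrink = 8254 cm^3 * 3.0 / 100 = 247.6200 cm^3

Answer: 247.6200 cm^3


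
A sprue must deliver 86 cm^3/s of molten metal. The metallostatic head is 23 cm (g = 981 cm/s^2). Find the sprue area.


Formula: v = sqrt(2*g*h), A = Q/v
Velocity: v = sqrt(2 * 981 * 23) = sqrt(45126) = 212.4288 cm/s
Sprue area: A = Q / v = 86 / 212.4288 = 0.4048 cm^2

Answer: 0.4048 cm^2


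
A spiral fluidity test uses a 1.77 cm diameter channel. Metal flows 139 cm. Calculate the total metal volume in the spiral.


Formula: V = pi * (d/2)^2 * L  (cylinder volume)
Radius = 1.77/2 = 0.885 cm
V = pi * 0.885^2 * 139 = 342.0198 cm^3


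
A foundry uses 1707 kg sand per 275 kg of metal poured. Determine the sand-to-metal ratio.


Formula: Sand-to-Metal Ratio = W_sand / W_metal
Ratio = 1707 kg / 275 kg = 6.2073

Answer: 6.2073


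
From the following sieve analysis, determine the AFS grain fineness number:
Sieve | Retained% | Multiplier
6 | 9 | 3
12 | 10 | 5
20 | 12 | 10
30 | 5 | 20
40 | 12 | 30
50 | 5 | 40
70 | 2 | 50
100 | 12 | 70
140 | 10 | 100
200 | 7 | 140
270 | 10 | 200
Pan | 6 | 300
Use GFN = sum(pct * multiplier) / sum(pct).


Formula: GFN = sum(pct * multiplier) / sum(pct)
sum(pct * multiplier) = 7577
sum(pct) = 100
GFN = 7577 / 100 = 75.77

Final answer: 75.77


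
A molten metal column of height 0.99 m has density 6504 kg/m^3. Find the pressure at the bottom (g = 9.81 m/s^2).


Formula: P = rho * g * h
rho * g = 6504 * 9.81 = 63804.24 N/m^3
P = 63804.24 * 0.99 = 63166.1976 Pa

63166.1976 Pa


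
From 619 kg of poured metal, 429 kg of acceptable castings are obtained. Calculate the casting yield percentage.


Formula: Casting Yield = (W_good / W_total) * 100
Yield = (429 kg / 619 kg) * 100 = 69.3053%

Final answer: 69.3053%


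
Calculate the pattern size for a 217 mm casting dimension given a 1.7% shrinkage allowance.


Formula: L_pattern = L_casting * (1 + shrinkage_rate/100)
Shrinkage factor = 1 + 1.7/100 = 1.017
L_pattern = 217 mm * 1.017 = 220.6890 mm

Final answer: 220.6890 mm


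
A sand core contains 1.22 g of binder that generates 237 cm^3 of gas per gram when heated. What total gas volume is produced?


Formula: V_gas = W_binder * gas_evolution_rate
V = 1.22 g * 237 cm^3/g = 289.1400 cm^3

289.1400 cm^3


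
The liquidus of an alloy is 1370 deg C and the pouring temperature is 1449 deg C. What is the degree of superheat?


Formula: Superheat = T_pour - T_melt
Superheat = 1449 - 1370 = 79 deg C

Answer: 79 deg C


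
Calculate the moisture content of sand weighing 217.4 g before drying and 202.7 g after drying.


Formula: MC = (W_wet - W_dry) / W_wet * 100
Water mass = 217.4 - 202.7 = 14.7 g
MC = 14.7 / 217.4 * 100 = 6.7617%


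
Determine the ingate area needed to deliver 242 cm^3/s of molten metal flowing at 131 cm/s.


Formula: A_ingate = Q / v  (continuity equation)
A = 242 cm^3/s / 131 cm/s = 1.8473 cm^2

1.8473 cm^2


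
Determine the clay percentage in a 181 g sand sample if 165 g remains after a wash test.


Formula: Clay% = (W_total - W_washed) / W_total * 100
Clay mass = 181 - 165 = 16 g
Clay% = 16 / 181 * 100 = 8.8398%

8.8398%


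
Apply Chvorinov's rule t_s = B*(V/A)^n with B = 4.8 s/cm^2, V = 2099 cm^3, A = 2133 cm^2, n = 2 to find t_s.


Formula: t_s = B * (V/A)^n  (Chvorinov's rule, n=2)
Modulus M = V/A = 2099/2133 = 0.984060 cm
M^2 = 0.984060^2 = 0.968374 cm^2
t_s = 4.8 * 0.968374 = 4.6482 s


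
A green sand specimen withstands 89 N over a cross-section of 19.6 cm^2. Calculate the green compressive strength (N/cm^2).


Formula: Compressive Strength = Force / Area
Strength = 89 N / 19.6 cm^2 = 4.5408 N/cm^2


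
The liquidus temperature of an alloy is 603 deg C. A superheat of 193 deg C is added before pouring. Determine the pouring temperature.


Formula: T_pour = T_melt + Superheat
T_pour = 603 + 193 = 796 deg C

Final answer: 796 deg C


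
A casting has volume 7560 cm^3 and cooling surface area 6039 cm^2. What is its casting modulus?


Formula: Casting Modulus M = V / A
M = 7560 cm^3 / 6039 cm^2 = 1.2519 cm

Final answer: 1.2519 cm


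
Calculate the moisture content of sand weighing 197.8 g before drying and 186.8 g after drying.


Formula: MC = (W_wet - W_dry) / W_wet * 100
Water mass = 197.8 - 186.8 = 11.0 g
MC = 11.0 / 197.8 * 100 = 5.5612%


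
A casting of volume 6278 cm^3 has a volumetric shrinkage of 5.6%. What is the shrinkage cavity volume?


Formula: V_shrink = V_casting * shrinkage_pct / 100
V_shrink = 6278 cm^3 * 5.6 / 100 = 351.5680 cm^3


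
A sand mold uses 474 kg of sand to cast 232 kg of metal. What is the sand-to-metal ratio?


Formula: Sand-to-Metal Ratio = W_sand / W_metal
Ratio = 474 kg / 232 kg = 2.0431

Final answer: 2.0431


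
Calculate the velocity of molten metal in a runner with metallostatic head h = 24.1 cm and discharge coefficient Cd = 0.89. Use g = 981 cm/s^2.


Formula: v = Cd * sqrt(2 * g * h)  (Torricelli with discharge coefficient)
2*g*h = 2 * 981 * 24.1 = 47284.2 cm^2/s^2
sqrt(47284.2) = 217.44930 cm/s
v = 0.89 * 217.44930 = 193.5299 cm/s


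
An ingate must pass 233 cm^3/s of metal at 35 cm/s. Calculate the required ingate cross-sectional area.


Formula: A_ingate = Q / v  (continuity equation)
A = 233 cm^3/s / 35 cm/s = 6.6571 cm^2

Answer: 6.6571 cm^2


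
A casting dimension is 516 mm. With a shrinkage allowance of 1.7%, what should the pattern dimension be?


Formula: L_pattern = L_casting * (1 + shrinkage_rate/100)
Shrinkage factor = 1 + 1.7/100 = 1.017
L_pattern = 516 mm * 1.017 = 524.7720 mm

Final answer: 524.7720 mm


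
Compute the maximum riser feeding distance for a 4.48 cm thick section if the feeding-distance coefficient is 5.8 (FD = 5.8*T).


Formula: FD = 5.8 * T  (riser feeding-distance rule)
FD = 5.8 * 4.48 cm = 25.9840 cm

Final answer: 25.9840 cm


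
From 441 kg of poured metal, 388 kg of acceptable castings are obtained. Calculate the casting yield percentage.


Formula: Casting Yield = (W_good / W_total) * 100
Yield = (388 kg / 441 kg) * 100 = 87.9819%

87.9819%


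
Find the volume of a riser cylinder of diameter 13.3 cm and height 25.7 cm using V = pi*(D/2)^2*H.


Formula: V = pi * (D/2)^2 * H  (cylinder volume)
Radius = D/2 = 13.3/2 = 6.65 cm
V = pi * 6.65^2 * 25.7 = 3570.4774 cm^3

Final answer: 3570.4774 cm^3


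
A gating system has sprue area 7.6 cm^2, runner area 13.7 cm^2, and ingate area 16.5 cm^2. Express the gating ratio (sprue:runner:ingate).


Sprue:Runner:Ingate = 1 : 13.7/7.6 : 16.5/7.6 = 1:1.80:2.17

Answer: 1:1.80:2.17


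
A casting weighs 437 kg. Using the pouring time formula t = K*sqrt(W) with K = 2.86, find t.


Formula: t = K * sqrt(W)
sqrt(W) = sqrt(437) = 20.90454
t = 2.86 * 20.90454 = 59.7870 s


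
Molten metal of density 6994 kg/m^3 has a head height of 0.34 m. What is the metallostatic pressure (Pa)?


Formula: P = rho * g * h
rho * g = 6994 * 9.81 = 68611.14 N/m^3
P = 68611.14 * 0.34 = 23327.7876 Pa

Answer: 23327.7876 Pa


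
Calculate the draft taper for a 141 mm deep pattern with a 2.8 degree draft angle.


Formula: taper = depth * tan(draft_angle)
tan(2.8 deg) = 0.0489082
taper = 141 mm * 0.0489082 = 6.8961 mm


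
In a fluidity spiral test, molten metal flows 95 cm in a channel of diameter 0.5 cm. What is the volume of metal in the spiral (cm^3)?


Formula: V = pi * (d/2)^2 * L  (cylinder volume)
Radius = 0.5/2 = 0.25 cm
V = pi * 0.25^2 * 95 = 18.6532 cm^3

Final answer: 18.6532 cm^3


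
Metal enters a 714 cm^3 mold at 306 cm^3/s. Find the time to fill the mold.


Formula: t_fill = V_mold / Q_flow
t = 714 cm^3 / 306 cm^3/s = 2.3333 s

Final answer: 2.3333 s


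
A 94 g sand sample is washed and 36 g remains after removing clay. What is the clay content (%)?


Formula: Clay% = (W_total - W_washed) / W_total * 100
Clay mass = 94 - 36 = 58 g
Clay% = 58 / 94 * 100 = 61.7021%

Answer: 61.7021%


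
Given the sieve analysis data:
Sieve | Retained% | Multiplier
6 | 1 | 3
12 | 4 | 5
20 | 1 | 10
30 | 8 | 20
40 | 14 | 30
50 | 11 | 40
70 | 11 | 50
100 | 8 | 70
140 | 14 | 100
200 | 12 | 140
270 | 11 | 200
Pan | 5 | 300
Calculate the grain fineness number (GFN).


Formula: GFN = sum(pct * multiplier) / sum(pct)
sum(pct * multiplier) = 8943
sum(pct) = 100
GFN = 8943 / 100 = 89.43

Answer: 89.43


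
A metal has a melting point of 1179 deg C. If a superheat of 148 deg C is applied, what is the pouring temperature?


Formula: T_pour = T_melt + Superheat
T_pour = 1179 + 148 = 1327 deg C


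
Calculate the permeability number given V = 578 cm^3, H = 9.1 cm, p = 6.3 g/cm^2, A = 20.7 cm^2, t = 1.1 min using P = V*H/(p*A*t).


Formula: Permeability Number P = (V * H) / (p * A * t)
Numerator: V * H = 578 * 9.1 = 5259.8
Denominator: p * A * t = 6.3 * 20.7 * 1.1 = 143.451
P = 5259.8 / 143.451 = 36.6662

Answer: 36.6662


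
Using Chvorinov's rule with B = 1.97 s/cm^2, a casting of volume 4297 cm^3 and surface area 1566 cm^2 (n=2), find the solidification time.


Formula: t_s = B * (V/A)^n  (Chvorinov's rule, n=2)
Modulus M = V/A = 4297/1566 = 2.743934 cm
M^2 = 2.743934^2 = 7.529174 cm^2
t_s = 1.97 * 7.529174 = 14.8325 s

14.8325 s


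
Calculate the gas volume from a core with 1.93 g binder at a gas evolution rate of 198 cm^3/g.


Formula: V_gas = W_binder * gas_evolution_rate
V = 1.93 g * 198 cm^3/g = 382.1400 cm^3


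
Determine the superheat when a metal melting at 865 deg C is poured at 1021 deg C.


Formula: Superheat = T_pour - T_melt
Superheat = 1021 - 865 = 156 deg C


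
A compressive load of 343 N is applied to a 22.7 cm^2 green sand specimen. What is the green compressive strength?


Formula: Compressive Strength = Force / Area
Strength = 343 N / 22.7 cm^2 = 15.1101 N/cm^2

Answer: 15.1101 N/cm^2


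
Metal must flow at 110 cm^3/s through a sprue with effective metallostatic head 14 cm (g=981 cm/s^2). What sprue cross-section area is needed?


Formula: v = sqrt(2*g*h), A = Q/v
Velocity: v = sqrt(2 * 981 * 14) = sqrt(27468) = 165.7347 cm/s
Sprue area: A = Q / v = 110 / 165.7347 = 0.6637 cm^2

0.6637 cm^2


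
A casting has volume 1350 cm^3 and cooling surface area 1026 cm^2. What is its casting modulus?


Formula: Casting Modulus M = V / A
M = 1350 cm^3 / 1026 cm^2 = 1.3158 cm

1.3158 cm


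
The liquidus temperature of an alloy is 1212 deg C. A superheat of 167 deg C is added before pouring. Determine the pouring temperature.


Formula: T_pour = T_melt + Superheat
T_pour = 1212 + 167 = 1379 deg C

Answer: 1379 deg C


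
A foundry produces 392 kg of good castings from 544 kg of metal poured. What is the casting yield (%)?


Formula: Casting Yield = (W_good / W_total) * 100
Yield = (392 kg / 544 kg) * 100 = 72.0588%

Answer: 72.0588%


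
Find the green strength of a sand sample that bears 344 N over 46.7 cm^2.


Formula: Compressive Strength = Force / Area
Strength = 344 N / 46.7 cm^2 = 7.3662 N/cm^2

Answer: 7.3662 N/cm^2
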